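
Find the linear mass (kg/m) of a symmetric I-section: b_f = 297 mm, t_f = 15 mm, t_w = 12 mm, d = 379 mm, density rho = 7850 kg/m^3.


A_flanges = 2 * 297 * 15 = 8910 mm^2
A_web = (379 - 2 * 15) * 12 = 4188 mm^2
A_total = 8910 + 4188 = 13098 mm^2 = 0.013098 m^2
Weight = rho * A = 7850 * 0.013098 = 102.8193 kg/m

102.8193 kg/m


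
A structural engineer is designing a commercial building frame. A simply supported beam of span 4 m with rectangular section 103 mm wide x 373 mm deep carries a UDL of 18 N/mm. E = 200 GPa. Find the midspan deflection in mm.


I = 103 * 373^3 / 12 = 445433087.58 mm^4
L = 4000.0 mm, w = 18 N/mm, E = 200000.0 MPa
delta = 5 * w * L^4 / (384 * E * I)
= 5 * 18 * 4000.0^4 / (384 * 200000.0 * 445433087.58)
= 0.6735 mm

0.6735 mm


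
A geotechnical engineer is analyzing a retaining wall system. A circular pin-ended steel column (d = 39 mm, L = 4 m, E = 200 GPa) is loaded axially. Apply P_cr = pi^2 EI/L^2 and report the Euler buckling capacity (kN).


I = pi * d^4 / 64 = 113560.77 mm^4
L = 4000.0 mm
P_cr = pi^2 * E * I / L^2
= 9.8696 * 200000.0 * 113560.77 / 4000.0^2
= 14010.0 N = 14.01 kN

14.01 kN


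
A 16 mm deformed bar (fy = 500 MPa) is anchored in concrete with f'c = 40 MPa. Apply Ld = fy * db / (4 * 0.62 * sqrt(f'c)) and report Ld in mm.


Ld = (fy * db) / (4 * 0.62 * sqrt(f'c))
= (500 * 16) / (4 * 0.62 * sqrt(40))
= 8000 / 15.6849
= 510.04 mm

510.04 mm


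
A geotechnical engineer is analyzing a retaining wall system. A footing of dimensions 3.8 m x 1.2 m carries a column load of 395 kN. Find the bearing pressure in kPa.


A = 3.8 * 1.2 = 4.56 m^2
q = P / A = 395 / 4.56
= 86.6228 kPa

86.6228 kPa


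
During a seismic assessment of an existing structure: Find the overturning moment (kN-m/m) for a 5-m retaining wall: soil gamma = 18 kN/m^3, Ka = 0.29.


Pa = 0.5 * Ka * gamma * H^2
= 0.5 * 0.29 * 18 * 5^2
= 65.25 kN/m
Arm = H / 3 = 5 / 3 = 1.6667 m
Mo = Pa * arm = Pa * H / 3 = 65.25 * 5 / 3 = 108.75 kN-m/m

108.75 kN-m/m


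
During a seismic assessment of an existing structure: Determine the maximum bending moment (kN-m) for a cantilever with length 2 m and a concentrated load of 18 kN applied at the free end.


For a cantilever with a point load at the free end:
M_max = P * L = 18 * 2 = 36 kN-m

36 kN-m


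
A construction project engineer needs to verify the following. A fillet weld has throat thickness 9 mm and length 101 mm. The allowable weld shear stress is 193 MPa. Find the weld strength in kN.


Strength = throat * length * allowable stress
= 9 * 101 * 193 N
= 175437 N
= 175.44 kN

175.44 kN


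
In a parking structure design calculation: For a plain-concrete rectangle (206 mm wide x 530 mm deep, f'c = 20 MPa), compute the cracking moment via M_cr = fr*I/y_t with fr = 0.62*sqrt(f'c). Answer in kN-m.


fr = 0.62 * sqrt(20) = 0.62 * 4.4721 = 2.7727 MPa
I = 206 * 530^3 / 12 = 2555721833.33 mm^4
y_t = 265.0 mm
M_cr = fr * I / y_t = 2.7727 * 2555721833.33 / 265.0 N-mm
= 26.7408 kN-m

26.7408 kN-m


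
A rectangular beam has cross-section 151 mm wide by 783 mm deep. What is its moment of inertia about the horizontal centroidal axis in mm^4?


I = b * h^3 / 12
= 151 * 783^3 / 12
= 151 * 480048687 / 12
= 6040612644.75 mm^4

6040612644.75 mm^4


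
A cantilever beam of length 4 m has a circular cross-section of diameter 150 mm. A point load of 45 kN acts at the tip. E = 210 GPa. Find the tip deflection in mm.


I = pi * d^4 / 64 = pi * 150^4 / 64 = 24850488.76 mm^4
L = 4000.0 mm, P = 45000.0 N, E = 210000.0 MPa
delta = P * L^3 / (3 * E * I)
= 45000.0 * 4000.0^3 / (3 * 210000.0 * 24850488.76)
= 183.9573 mm

183.9573 mm


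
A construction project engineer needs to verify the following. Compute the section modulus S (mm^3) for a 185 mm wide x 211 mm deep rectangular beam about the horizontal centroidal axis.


S = b * h^2 / 6
= 185 * 211^2 / 6
= 185 * 44521 / 6
= 1372730.83 mm^3

1372730.83 mm^3


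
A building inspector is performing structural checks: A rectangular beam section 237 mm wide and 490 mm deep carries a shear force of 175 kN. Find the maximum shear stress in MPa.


A = b * h = 237 * 490 = 116130 mm^2
V = 175 kN = 175000.0 N
tau_max = 1.5 * V / A = 1.5 * 175000.0 / 116130
= 2.2604 MPa

2.2604 MPa


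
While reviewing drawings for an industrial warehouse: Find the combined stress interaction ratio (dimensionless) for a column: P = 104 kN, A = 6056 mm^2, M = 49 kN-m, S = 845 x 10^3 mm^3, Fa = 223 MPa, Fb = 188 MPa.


f_a = P / A = 104000.0 / 6056 = 17.1731 MPa
f_b = M / S = 49000000.0 / 845000.0 = 57.9882 MPa
Ratio = f_a / Fa + f_b / Fb
= 17.1731 / 223 + 57.9882 / 188
= 0.3855 (dimensionless)

0.3855 (dimensionless)


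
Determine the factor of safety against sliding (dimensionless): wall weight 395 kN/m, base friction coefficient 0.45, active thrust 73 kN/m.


Resisting force = mu * W = 0.45 * 395 = 177.75 kN/m
FOS = Resisting / Driving = 177.75 / 73
= 2.4349 (dimensionless)

2.4349 (dimensionless)


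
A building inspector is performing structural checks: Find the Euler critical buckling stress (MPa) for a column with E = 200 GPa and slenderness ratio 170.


sigma_cr = pi^2 * E / lambda^2
= 9.8696 * 200000.0 / 170^2
= 9.8696 * 200000.0 / 28900
= 68.3018 MPa

68.3018 MPa


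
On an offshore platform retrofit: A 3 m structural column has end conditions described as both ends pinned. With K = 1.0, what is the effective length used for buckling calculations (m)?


L_eff = K * L
= 1.0 * 3
= 3.0 m

3.0 m


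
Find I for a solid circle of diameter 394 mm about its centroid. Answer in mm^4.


r = d / 2 = 394 / 2 = 197.0 mm
I = pi * r^4 / 4 = pi * 197.0^4 / 4
= 1182918396.8 mm^4

1182918396.8 mm^4


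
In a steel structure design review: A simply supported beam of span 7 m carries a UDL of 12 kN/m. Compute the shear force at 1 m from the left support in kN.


R_A = w * L / 2 = 12 * 7 / 2 = 42.0 kN
V(x) = R_A - w * x = 42.0 - 12 * 1
= 30.0 kN

30.0 kN


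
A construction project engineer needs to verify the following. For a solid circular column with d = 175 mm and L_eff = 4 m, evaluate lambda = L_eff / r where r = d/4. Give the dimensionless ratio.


Radius of gyration r = d / 4 = 175 / 4 = 43.75 mm
L_eff = 4000.0 mm
Slenderness ratio = L / r = 4000.0 / 43.75 = 91.43 (dimensionless)

91.43 (dimensionless)


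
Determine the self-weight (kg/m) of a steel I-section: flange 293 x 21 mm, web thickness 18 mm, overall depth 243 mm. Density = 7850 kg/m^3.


A_flanges = 2 * 293 * 21 = 12306 mm^2
A_web = (243 - 2 * 21) * 18 = 3618 mm^2
A_total = 12306 + 3618 = 15924 mm^2 = 0.015924 m^2
Weight = rho * A = 7850 * 0.015924 = 125.0034 kg/m

125.0034 kg/m


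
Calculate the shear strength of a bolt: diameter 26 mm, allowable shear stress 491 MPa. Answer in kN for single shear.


A = pi * d^2 / 4 = pi * 26^2 / 4 = 530.9292 mm^2
V = f_v * A / 1000 = 491 * 530.9292 / 1000
= 260.6862 kN

260.6862 kN


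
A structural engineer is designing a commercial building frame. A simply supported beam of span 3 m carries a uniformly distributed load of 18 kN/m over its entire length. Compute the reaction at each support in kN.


Total load = w * L = 18 * 3 = 54 kN
By symmetry, each reaction R = total / 2 = 54 / 2 = 27.0 kN

27.0 kN


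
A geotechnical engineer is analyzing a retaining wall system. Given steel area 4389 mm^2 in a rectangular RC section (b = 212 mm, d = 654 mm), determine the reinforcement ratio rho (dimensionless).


rho = As / (b * d)
= 4389 / (212 * 654)
= 4389 / 138648
= 0.031656 (dimensionless)

0.031656 (dimensionless)


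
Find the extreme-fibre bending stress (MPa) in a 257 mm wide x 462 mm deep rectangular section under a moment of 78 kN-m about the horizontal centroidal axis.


I = b * h^3 / 12 = 257 * 462^3 / 12 = 2111921658.0 mm^4
y = h / 2 = 462 / 2 = 231.0 mm
M = 78 kN-m = 78000000.0 N-mm
sigma = M * y / I = 78000000.0 * 231.0 / 2111921658.0
= 8.53 MPa

8.53 MPa


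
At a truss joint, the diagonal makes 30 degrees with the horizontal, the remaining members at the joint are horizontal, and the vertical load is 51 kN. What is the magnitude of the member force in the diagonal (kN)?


At the joint, only the diagonal has a vertical component, so vertical equilibrium gives:
F * sin(30) = 51
F = 51 / sin(30)
= 51 / 0.5
= 102.0 kN

102.0 kN


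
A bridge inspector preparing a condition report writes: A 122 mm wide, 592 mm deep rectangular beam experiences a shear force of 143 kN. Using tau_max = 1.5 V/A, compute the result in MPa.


A = b * h = 122 * 592 = 72224 mm^2
V = 143 kN = 143000.0 N
tau_max = 1.5 * V / A = 1.5 * 143000.0 / 72224
= 2.9699 MPa

2.9699 MPa


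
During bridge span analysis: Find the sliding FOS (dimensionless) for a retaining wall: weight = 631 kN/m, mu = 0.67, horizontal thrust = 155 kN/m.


Resisting force = mu * W = 0.67 * 631 = 422.77 kN/m
FOS = Resisting / Driving = 422.77 / 155
= 2.7275 (dimensionless)

2.7275 (dimensionless)


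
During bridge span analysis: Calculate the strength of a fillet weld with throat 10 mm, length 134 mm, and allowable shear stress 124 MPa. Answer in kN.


Strength = throat * length * allowable stress
= 10 * 134 * 124 N
= 166160 N
= 166.16 kN

166.16 kN


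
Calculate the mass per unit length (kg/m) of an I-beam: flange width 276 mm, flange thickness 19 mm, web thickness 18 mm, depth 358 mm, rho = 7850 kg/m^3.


A_flanges = 2 * 276 * 19 = 10488 mm^2
A_web = (358 - 2 * 19) * 18 = 5760 mm^2
A_total = 10488 + 5760 = 16248 mm^2 = 0.016248 m^2
Weight = rho * A = 7850 * 0.016248 = 127.5468 kg/m

127.5468 kg/m


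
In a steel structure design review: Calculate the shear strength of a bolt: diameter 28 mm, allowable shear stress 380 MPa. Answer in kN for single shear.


A = pi * d^2 / 4 = pi * 28^2 / 4 = 615.7522 mm^2
V = f_v * A / 1000 = 380 * 615.7522 / 1000
= 233.9858 kN

233.9858 kN


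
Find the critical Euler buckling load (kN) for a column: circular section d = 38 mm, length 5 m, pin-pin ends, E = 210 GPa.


I = pi * d^4 / 64 = 102353.87 mm^4
L = 5000.0 mm
P_cr = pi^2 * E * I / L^2
= 9.8696 * 210000.0 * 102353.87 / 5000.0^2
= 8485.61 N = 8.4856 kN

8.4856 kN


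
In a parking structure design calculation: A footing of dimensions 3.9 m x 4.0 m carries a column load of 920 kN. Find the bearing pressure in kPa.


A = 3.9 * 4.0 = 15.6 m^2
q = P / A = 920 / 15.6
= 58.9744 kPa

58.9744 kPa


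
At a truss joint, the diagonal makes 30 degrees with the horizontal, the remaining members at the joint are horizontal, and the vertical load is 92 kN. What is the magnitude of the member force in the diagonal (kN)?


At the joint, only the diagonal has a vertical component, so vertical equilibrium gives:
F * sin(30) = 92
F = 92 / sin(30)
= 92 / 0.5
= 184.0 kN

184.0 kN


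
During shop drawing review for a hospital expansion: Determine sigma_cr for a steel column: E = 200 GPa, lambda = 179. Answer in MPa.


sigma_cr = pi^2 * E / lambda^2
= 9.8696 * 200000.0 / 179^2
= 9.8696 * 200000.0 / 32041
= 61.6061 MPa

61.6061 MPa


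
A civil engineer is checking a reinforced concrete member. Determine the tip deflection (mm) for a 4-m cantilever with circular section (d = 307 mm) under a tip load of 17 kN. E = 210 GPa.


I = pi * d^4 / 64 = pi * 307^4 / 64 = 436037057.88 mm^4
L = 4000.0 mm, P = 17000.0 N, E = 210000.0 MPa
delta = P * L^3 / (3 * E * I)
= 17000.0 * 4000.0^3 / (3 * 210000.0 * 436037057.88)
= 3.9606 mm

3.9606 mm


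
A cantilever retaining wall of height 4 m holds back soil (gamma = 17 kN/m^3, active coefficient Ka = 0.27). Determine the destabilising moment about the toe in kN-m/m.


Pa = 0.5 * Ka * gamma * H^2
= 0.5 * 0.27 * 17 * 4^2
= 36.72 kN/m
Arm = H / 3 = 4 / 3 = 1.3333 m
Mo = Pa * arm = Pa * H / 3 = 36.72 * 4 / 3 = 48.96 kN-m/m

48.96 kN-m/m


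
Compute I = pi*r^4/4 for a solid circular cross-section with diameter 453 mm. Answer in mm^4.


r = d / 2 = 453 / 2 = 226.5 mm
I = pi * r^4 / 4 = pi * 226.5^4 / 4
= 2067105805.77 mm^4

2067105805.77 mm^4


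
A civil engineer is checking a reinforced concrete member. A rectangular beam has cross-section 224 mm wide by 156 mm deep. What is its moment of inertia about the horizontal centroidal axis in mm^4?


I = b * h^3 / 12
= 224 * 156^3 / 12
= 224 * 3796416 / 12
= 70866432.0 mm^4

70866432.0 mm^4


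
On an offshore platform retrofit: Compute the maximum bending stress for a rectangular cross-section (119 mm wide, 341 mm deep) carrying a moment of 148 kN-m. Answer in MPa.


I = b * h^3 / 12 = 119 * 341^3 / 12 = 393213891.58 mm^4
y = h / 2 = 341 / 2 = 170.5 mm
M = 148 kN-m = 148000000.0 N-mm
sigma = M * y / I = 148000000.0 * 170.5 / 393213891.58
= 64.17 MPa

64.17 MPa


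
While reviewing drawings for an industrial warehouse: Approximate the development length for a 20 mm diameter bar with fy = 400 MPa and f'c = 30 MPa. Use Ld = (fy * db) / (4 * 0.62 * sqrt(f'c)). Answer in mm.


Ld = (fy * db) / (4 * 0.62 * sqrt(f'c))
= (400 * 20) / (4 * 0.62 * sqrt(30))
= 8000 / 13.5835
= 588.95 mm

588.95 mm


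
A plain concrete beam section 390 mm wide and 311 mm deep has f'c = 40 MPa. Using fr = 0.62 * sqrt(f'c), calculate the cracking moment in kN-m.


fr = 0.62 * sqrt(40) = 0.62 * 6.3246 = 3.9212 MPa
I = 390 * 311^3 / 12 = 977607507.5 mm^4
y_t = 155.5 mm
M_cr = fr * I / y_t = 3.9212 * 977607507.5 / 155.5 N-mm
= 24.6522 kN-m

24.6522 kN-m


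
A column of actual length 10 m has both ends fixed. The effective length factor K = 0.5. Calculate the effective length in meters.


L_eff = K * L
= 0.5 * 10
= 5.0 m

5.0 m


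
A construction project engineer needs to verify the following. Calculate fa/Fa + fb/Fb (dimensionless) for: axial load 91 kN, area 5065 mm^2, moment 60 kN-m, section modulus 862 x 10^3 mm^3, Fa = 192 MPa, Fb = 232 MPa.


f_a = P / A = 91000.0 / 5065 = 17.9664 MPa
f_b = M / S = 60000000.0 / 862000.0 = 69.6056 MPa
Ratio = f_a / Fa + f_b / Fb
= 17.9664 / 192 + 69.6056 / 232
= 0.3936 (dimensionless)

0.3936 (dimensionless)


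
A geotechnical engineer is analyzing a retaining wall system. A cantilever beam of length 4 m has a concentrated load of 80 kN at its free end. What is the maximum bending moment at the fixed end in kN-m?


For a cantilever with a point load at the free end:
M_max = P * L = 80 * 4 = 320 kN-m

320 kN-m


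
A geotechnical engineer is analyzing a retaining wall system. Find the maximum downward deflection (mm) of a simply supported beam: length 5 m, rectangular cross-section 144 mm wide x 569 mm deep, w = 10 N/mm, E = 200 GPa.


I = 144 * 569^3 / 12 = 2210640108.0 mm^4
L = 5000.0 mm, w = 10 N/mm, E = 200000.0 MPa
delta = 5 * w * L^4 / (384 * E * I)
= 5 * 10 * 5000.0^4 / (384 * 200000.0 * 2210640108.0)
= 0.1841 mm

0.1841 mm


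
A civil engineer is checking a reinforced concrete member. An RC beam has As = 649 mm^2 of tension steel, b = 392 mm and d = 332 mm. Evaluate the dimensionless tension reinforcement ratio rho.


rho = As / (b * d)
= 649 / (392 * 332)
= 649 / 130144
= 0.004987 (dimensionless)

0.004987 (dimensionless)


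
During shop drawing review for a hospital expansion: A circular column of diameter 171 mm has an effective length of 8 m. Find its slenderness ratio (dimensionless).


Radius of gyration r = d / 4 = 171 / 4 = 42.75 mm
L_eff = 8000.0 mm
Slenderness ratio = L / r = 8000.0 / 42.75 = 187.13 (dimensionless)

187.13 (dimensionless)


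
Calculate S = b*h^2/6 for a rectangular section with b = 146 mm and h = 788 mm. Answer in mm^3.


S = b * h^2 / 6
= 146 * 788^2 / 6
= 146 * 620944 / 6
= 15109637.33 mm^3

15109637.33 mm^3


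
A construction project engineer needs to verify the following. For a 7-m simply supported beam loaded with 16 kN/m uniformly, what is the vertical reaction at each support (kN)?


Total load = w * L = 16 * 7 = 112 kN
By symmetry, each reaction R = total / 2 = 112 / 2 = 56.0 kN

56.0 kN


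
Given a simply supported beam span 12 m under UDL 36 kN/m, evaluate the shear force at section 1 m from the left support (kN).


R_A = w * L / 2 = 36 * 12 / 2 = 216.0 kN
V(x) = R_A - w * x = 216.0 - 36 * 1
= 180.0 kN

180.0 kN


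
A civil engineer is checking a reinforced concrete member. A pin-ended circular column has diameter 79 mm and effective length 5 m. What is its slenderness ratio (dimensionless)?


Radius of gyration r = d / 4 = 79 / 4 = 19.75 mm
L_eff = 5000.0 mm
Slenderness ratio = L / r = 5000.0 / 19.75 = 253.16 (dimensionless)

253.16 (dimensionless)


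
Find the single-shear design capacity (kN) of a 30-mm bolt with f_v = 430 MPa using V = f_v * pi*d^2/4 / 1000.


A = pi * d^2 / 4 = pi * 30^2 / 4 = 706.8583 mm^2
V = f_v * A / 1000 = 430 * 706.8583 / 1000
= 303.9491 kN

303.9491 kN


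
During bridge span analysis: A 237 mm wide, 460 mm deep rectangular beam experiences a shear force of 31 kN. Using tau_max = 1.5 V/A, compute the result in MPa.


A = b * h = 237 * 460 = 109020 mm^2
V = 31 kN = 31000.0 N
tau_max = 1.5 * V / A = 1.5 * 31000.0 / 109020
= 0.4265 MPa

0.4265 MPa


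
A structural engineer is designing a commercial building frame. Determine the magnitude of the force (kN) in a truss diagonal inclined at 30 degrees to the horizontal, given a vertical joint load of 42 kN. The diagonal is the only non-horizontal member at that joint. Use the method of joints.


At the joint, only the diagonal has a vertical component, so vertical equilibrium gives:
F * sin(30) = 42
F = 42 / sin(30)
= 42 / 0.5
= 84.0 kN

84.0 kN


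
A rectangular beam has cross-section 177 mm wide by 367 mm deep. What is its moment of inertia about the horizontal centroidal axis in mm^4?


I = b * h^3 / 12
= 177 * 367^3 / 12
= 177 * 49430863 / 12
= 729105229.25 mm^4

729105229.25 mm^4


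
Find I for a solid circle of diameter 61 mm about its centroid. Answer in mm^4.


r = d / 2 = 61 / 2 = 30.5 mm
I = pi * r^4 / 4 = pi * 30.5^4 / 4
= 679656.13 mm^4

679656.13 mm^4


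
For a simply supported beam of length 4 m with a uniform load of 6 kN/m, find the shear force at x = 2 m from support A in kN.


R_A = w * L / 2 = 6 * 4 / 2 = 12.0 kN
V(x) = R_A - w * x = 12.0 - 6 * 2
= 0.0 kN

0.0 kN


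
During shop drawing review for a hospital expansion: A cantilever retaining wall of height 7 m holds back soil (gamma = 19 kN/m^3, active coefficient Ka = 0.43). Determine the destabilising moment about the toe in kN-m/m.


Pa = 0.5 * Ka * gamma * H^2
= 0.5 * 0.43 * 19 * 7^2
= 200.165 kN/m
Arm = H / 3 = 7 / 3 = 2.3333 m
Mo = Pa * arm = Pa * H / 3 = 200.165 * 7 / 3 = 467.0517 kN-m/m

467.0517 kN-m/m


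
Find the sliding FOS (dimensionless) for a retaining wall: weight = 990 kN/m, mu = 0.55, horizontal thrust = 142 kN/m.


Resisting force = mu * W = 0.55 * 990 = 544.5 kN/m
FOS = Resisting / Driving = 544.5 / 142
= 3.8345 (dimensionless)

3.8345 (dimensionless)


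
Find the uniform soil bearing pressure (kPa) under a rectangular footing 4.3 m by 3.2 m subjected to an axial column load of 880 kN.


A = 4.3 * 3.2 = 13.76 m^2
q = P / A = 880 / 13.76
= 63.9535 kPa

63.9535 kPa


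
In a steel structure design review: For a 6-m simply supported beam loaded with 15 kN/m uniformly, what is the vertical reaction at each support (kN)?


Total load = w * L = 15 * 6 = 90 kN
By symmetry, each reaction R = total / 2 = 90 / 2 = 45.0 kN

45.0 kN


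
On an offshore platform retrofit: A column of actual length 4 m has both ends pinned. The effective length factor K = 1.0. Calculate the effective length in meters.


L_eff = K * L
= 1.0 * 4
= 4.0 m

4.0 m


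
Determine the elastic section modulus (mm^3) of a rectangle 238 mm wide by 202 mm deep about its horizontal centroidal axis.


S = b * h^2 / 6
= 238 * 202^2 / 6
= 238 * 40804 / 6
= 1618558.67 mm^3

1618558.67 mm^3


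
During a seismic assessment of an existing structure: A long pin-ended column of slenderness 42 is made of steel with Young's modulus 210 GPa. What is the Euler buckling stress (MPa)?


sigma_cr = pi^2 * E / lambda^2
= 9.8696 * 210000.0 / 42^2
= 9.8696 * 210000.0 / 1764
= 1174.9529 MPa

1174.9529 MPa


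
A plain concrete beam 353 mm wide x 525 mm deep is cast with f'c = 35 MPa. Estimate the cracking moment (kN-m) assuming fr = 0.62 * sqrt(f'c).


fr = 0.62 * sqrt(35) = 0.62 * 5.9161 = 3.668 MPa
I = 353 * 525^3 / 12 = 4256683593.75 mm^4
y_t = 262.5 mm
M_cr = fr * I / y_t = 3.668 * 4256683593.75 / 262.5 N-mm
= 59.4796 kN-m

59.4796 kN-m


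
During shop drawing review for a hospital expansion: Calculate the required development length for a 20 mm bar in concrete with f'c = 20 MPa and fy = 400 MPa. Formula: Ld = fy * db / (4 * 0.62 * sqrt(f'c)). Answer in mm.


Ld = (fy * db) / (4 * 0.62 * sqrt(f'c))
= (400 * 20) / (4 * 0.62 * sqrt(20))
= 8000 / 11.0909
= 721.31 mm

721.31 mm


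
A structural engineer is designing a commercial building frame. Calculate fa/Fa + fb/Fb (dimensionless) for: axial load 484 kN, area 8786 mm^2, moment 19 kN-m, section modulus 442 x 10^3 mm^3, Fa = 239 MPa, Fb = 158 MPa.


f_a = P / A = 484000.0 / 8786 = 55.0876 MPa
f_b = M / S = 19000000.0 / 442000.0 = 42.9864 MPa
Ratio = f_a / Fa + f_b / Fb
= 55.0876 / 239 + 42.9864 / 158
= 0.5026 (dimensionless)

0.5026 (dimensionless)


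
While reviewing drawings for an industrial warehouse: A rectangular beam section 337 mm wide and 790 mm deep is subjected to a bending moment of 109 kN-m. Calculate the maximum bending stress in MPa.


I = b * h^3 / 12 = 337 * 790^3 / 12 = 13846178583.33 mm^4
y = h / 2 = 790 / 2 = 395.0 mm
M = 109 kN-m = 109000000.0 N-mm
sigma = M * y / I = 109000000.0 * 395.0 / 13846178583.33
= 3.11 MPa

3.11 MPa


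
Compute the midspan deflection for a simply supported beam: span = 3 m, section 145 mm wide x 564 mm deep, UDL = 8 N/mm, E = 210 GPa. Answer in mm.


I = 145 * 564^3 / 12 = 2167824240.0 mm^4
L = 3000.0 mm, w = 8 N/mm, E = 210000.0 MPa
delta = 5 * w * L^4 / (384 * E * I)
= 5 * 8 * 3000.0^4 / (384 * 210000.0 * 2167824240.0)
= 0.0185 mm

0.0185 mm


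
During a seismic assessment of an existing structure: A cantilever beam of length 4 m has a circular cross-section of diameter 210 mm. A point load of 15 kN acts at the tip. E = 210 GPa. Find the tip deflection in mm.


I = pi * d^4 / 64 = pi * 210^4 / 64 = 95465637.63 mm^4
L = 4000.0 mm, P = 15000.0 N, E = 210000.0 MPa
delta = P * L^3 / (3 * E * I)
= 15000.0 * 4000.0^3 / (3 * 210000.0 * 95465637.63)
= 15.9619 mm

15.9619 mm


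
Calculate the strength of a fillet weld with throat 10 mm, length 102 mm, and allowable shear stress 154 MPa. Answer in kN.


Strength = throat * length * allowable stress
= 10 * 102 * 154 N
= 157080 N
= 157.08 kN

157.08 kN


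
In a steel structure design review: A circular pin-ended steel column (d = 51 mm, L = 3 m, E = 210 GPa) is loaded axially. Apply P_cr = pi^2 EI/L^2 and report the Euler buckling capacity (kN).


I = pi * d^4 / 64 = 332086.03 mm^4
L = 3000.0 mm
P_cr = pi^2 * E * I / L^2
= 9.8696 * 210000.0 * 332086.03 / 3000.0^2
= 76476.35 N = 76.4763 kN

76.4763 kN


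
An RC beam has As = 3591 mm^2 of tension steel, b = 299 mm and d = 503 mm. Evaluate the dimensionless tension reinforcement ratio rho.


rho = As / (b * d)
= 3591 / (299 * 503)
= 3591 / 150397
= 0.023877 (dimensionless)

0.023877 (dimensionless)


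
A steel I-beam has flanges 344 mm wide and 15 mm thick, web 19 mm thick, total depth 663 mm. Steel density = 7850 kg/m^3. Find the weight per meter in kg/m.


A_flanges = 2 * 344 * 15 = 10320 mm^2
A_web = (663 - 2 * 15) * 19 = 12027 mm^2
A_total = 10320 + 12027 = 22347 mm^2 = 0.022347 m^2
Weight = rho * A = 7850 * 0.022347 = 175.4239 kg/m

175.4239 kg/m


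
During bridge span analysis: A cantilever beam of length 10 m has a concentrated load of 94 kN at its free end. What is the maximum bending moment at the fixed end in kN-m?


For a cantilever with a point load at the free end:
M_max = P * L = 94 * 10 = 940 kN-m

940 kN-m


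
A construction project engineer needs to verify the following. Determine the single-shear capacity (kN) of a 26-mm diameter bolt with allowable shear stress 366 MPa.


A = pi * d^2 / 4 = pi * 26^2 / 4 = 530.9292 mm^2
V = f_v * A / 1000 = 366 * 530.9292 / 1000
= 194.3201 kN

194.3201 kN


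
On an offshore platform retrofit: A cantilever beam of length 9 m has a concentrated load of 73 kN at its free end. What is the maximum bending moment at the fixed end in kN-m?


For a cantilever with a point load at the free end:
M_max = P * L = 73 * 9 = 657 kN-m

657 kN-m


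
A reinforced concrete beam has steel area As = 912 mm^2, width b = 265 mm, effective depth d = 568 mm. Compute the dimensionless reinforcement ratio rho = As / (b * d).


rho = As / (b * d)
= 912 / (265 * 568)
= 912 / 150520
= 0.006059 (dimensionless)

0.006059 (dimensionless)


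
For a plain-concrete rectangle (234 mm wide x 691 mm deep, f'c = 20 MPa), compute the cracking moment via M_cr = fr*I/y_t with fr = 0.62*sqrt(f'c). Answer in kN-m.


fr = 0.62 * sqrt(20) = 0.62 * 4.4721 = 2.7727 MPa
I = 234 * 691^3 / 12 = 6433817734.5 mm^4
y_t = 345.5 mm
M_cr = fr * I / y_t = 2.7727 * 6433817734.5 / 345.5 N-mm
= 51.633 kN-m

51.633 kN-m


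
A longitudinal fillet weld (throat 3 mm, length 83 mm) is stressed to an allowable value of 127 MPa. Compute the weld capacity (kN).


Strength = throat * length * allowable stress
= 3 * 83 * 127 N
= 31623 N
= 31.62 kN

31.62 kN


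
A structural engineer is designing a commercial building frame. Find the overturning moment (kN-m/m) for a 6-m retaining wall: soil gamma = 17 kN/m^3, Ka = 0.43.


Pa = 0.5 * Ka * gamma * H^2
= 0.5 * 0.43 * 17 * 6^2
= 131.58 kN/m
Arm = H / 3 = 6 / 3 = 2.0 m
Mo = Pa * arm = Pa * H / 3 = 131.58 * 6 / 3 = 263.16 kN-m/m

263.16 kN-m/m


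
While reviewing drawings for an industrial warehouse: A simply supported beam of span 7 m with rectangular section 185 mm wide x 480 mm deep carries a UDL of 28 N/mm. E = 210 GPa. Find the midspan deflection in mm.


I = 185 * 480^3 / 12 = 1704960000.0 mm^4
L = 7000.0 mm, w = 28 N/mm, E = 210000.0 MPa
delta = 5 * w * L^4 / (384 * E * I)
= 5 * 28 * 7000.0^4 / (384 * 210000.0 * 1704960000.0)
= 2.4449 mm

2.4449 mm


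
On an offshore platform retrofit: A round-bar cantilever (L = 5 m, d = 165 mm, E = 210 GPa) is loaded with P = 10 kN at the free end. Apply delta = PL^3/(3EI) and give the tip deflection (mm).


I = pi * d^4 / 64 = pi * 165^4 / 64 = 36383600.6 mm^4
L = 5000.0 mm, P = 10000.0 N, E = 210000.0 MPa
delta = P * L^3 / (3 * E * I)
= 10000.0 * 5000.0^3 / (3 * 210000.0 * 36383600.6)
= 54.5336 mm

54.5336 mm


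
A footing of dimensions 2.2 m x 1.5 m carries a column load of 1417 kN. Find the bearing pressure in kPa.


A = 2.2 * 1.5 = 3.3 m^2
q = P / A = 1417 / 3.3
= 429.3939 kPa

429.3939 kPa


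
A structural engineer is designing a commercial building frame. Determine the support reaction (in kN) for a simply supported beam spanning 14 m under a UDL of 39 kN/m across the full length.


Total load = w * L = 39 * 14 = 546 kN
By symmetry, each reaction R = total / 2 = 546 / 2 = 273.0 kN

273.0 kN


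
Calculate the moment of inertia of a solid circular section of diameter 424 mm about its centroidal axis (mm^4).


r = d / 2 = 424 / 2 = 212.0 mm
I = pi * r^4 / 4 = pi * 212.0^4 / 4
= 1586475337.14 mm^4

1586475337.14 mm^4


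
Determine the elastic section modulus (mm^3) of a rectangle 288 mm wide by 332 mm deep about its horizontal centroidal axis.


S = b * h^2 / 6
= 288 * 332^2 / 6
= 288 * 110224 / 6
= 5290752.0 mm^3

5290752.0 mm^3


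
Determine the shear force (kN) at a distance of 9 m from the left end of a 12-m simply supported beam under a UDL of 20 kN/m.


R_A = w * L / 2 = 20 * 12 / 2 = 120.0 kN
V(x) = R_A - w * x = 120.0 - 20 * 9
= -60.0 kN

-60.0 kN


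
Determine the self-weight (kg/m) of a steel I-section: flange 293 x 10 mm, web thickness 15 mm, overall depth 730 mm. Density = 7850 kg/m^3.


A_flanges = 2 * 293 * 10 = 5860 mm^2
A_web = (730 - 2 * 10) * 15 = 10650 mm^2
A_total = 5860 + 10650 = 16510 mm^2 = 0.016510 m^2
Weight = rho * A = 7850 * 0.016510 = 129.6035 kg/m

129.6035 kg/m


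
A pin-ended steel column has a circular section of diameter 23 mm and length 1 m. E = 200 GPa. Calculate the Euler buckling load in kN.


I = pi * d^4 / 64 = 13736.66 mm^4
L = 1000.0 mm
P_cr = pi^2 * E * I / L^2
= 9.8696 * 200000.0 * 13736.66 / 1000.0^2
= 27115.09 N = 27.1151 kN

27.1151 kN


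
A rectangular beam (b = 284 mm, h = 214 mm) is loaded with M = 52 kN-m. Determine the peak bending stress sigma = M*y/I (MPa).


I = b * h^3 / 12 = 284 * 214^3 / 12 = 231941474.67 mm^4
y = h / 2 = 214 / 2 = 107.0 mm
M = 52 kN-m = 52000000.0 N-mm
sigma = M * y / I = 52000000.0 * 107.0 / 231941474.67
= 23.99 MPa

23.99 MPa


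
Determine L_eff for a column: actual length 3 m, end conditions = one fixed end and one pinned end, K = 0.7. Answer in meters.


L_eff = K * L
= 0.7 * 3
= 2.1 m

2.1 m


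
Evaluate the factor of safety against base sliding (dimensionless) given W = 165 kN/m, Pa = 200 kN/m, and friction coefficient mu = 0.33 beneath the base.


Resisting force = mu * W = 0.33 * 165 = 54.45 kN/m
FOS = Resisting / Driving = 54.45 / 200
= 0.2722 (dimensionless)

0.2722 (dimensionless)


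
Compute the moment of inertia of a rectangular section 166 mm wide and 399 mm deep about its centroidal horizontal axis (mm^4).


I = b * h^3 / 12
= 166 * 399^3 / 12
= 166 * 63521199 / 12
= 878709919.5 mm^4

878709919.5 mm^4


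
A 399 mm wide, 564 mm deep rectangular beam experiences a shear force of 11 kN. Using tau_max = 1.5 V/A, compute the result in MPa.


A = b * h = 399 * 564 = 225036 mm^2
V = 11 kN = 11000.0 N
tau_max = 1.5 * V / A = 1.5 * 11000.0 / 225036
= 0.0733 MPa

0.0733 MPa


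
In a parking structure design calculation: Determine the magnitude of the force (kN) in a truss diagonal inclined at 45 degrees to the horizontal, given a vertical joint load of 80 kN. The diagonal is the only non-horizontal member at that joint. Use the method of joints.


At the joint, only the diagonal has a vertical component, so vertical equilibrium gives:
F * sin(45) = 80
F = 80 / sin(45)
= 80 / 0.707107
= 113.14 kN

113.14 kN


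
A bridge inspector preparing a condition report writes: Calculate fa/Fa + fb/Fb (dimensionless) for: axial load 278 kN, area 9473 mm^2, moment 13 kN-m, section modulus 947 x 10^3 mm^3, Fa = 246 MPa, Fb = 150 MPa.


f_a = P / A = 278000.0 / 9473 = 29.3466 MPa
f_b = M / S = 13000000.0 / 947000.0 = 13.7276 MPa
Ratio = f_a / Fa + f_b / Fb
= 29.3466 / 246 + 13.7276 / 150
= 0.2108 (dimensionless)

0.2108 (dimensionless)


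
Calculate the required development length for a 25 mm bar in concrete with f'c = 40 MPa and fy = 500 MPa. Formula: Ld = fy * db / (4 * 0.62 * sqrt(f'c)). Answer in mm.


Ld = (fy * db) / (4 * 0.62 * sqrt(f'c))
= (500 * 25) / (4 * 0.62 * sqrt(40))
= 12500 / 15.6849
= 796.94 mm

796.94 mm


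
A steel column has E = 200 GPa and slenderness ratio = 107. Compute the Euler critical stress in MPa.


sigma_cr = pi^2 * E / lambda^2
= 9.8696 * 200000.0 / 107^2
= 9.8696 * 200000.0 / 11449
= 172.4099 MPa

172.4099 MPa


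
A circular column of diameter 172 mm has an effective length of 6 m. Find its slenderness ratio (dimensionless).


Radius of gyration r = d / 4 = 172 / 4 = 43.0 mm
L_eff = 6000.0 mm
Slenderness ratio = L / r = 6000.0 / 43.0 = 139.53 (dimensionless)

139.53 (dimensionless)


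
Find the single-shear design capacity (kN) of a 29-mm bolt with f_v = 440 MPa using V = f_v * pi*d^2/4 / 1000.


A = pi * d^2 / 4 = pi * 29^2 / 4 = 660.5199 mm^2
V = f_v * A / 1000 = 440 * 660.5199 / 1000
= 290.6287 kN

290.6287 kN


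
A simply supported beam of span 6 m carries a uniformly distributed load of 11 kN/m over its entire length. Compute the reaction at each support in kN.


Total load = w * L = 11 * 6 = 66 kN
By symmetry, each reaction R = total / 2 = 66 / 2 = 33.0 kN

33.0 kN


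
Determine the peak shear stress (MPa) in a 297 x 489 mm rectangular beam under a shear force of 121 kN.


A = b * h = 297 * 489 = 145233 mm^2
V = 121 kN = 121000.0 N
tau_max = 1.5 * V / A = 1.5 * 121000.0 / 145233
= 1.2497 MPa

1.2497 MPa


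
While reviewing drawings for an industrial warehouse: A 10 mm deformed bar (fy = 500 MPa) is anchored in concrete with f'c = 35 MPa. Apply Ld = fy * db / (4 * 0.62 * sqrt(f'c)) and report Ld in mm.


Ld = (fy * db) / (4 * 0.62 * sqrt(f'c))
= (500 * 10) / (4 * 0.62 * sqrt(35))
= 5000 / 14.6719
= 340.79 mm

340.79 mm


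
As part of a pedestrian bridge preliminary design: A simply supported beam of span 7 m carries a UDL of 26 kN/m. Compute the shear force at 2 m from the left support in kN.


R_A = w * L / 2 = 26 * 7 / 2 = 91.0 kN
V(x) = R_A - w * x = 91.0 - 26 * 2
= 39.0 kN

39.0 kN


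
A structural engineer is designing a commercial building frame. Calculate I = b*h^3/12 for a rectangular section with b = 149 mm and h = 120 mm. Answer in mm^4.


I = b * h^3 / 12
= 149 * 120^3 / 12
= 149 * 1728000 / 12
= 21456000.0 mm^4

21456000.0 mm^4


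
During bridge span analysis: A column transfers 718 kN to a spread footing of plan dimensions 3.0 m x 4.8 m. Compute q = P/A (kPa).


A = 3.0 * 4.8 = 14.4 m^2
q = P / A = 718 / 14.4
= 49.8611 kPa

49.8611 kPa


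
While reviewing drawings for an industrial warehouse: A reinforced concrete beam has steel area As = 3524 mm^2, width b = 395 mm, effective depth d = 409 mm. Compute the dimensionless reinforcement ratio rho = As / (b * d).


rho = As / (b * d)
= 3524 / (395 * 409)
= 3524 / 161555
= 0.021813 (dimensionless)

0.021813 (dimensionless)


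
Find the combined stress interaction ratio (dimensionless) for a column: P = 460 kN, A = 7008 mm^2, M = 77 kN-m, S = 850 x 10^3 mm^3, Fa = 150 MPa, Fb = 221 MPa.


f_a = P / A = 460000.0 / 7008 = 65.6393 MPa
f_b = M / S = 77000000.0 / 850000.0 = 90.5882 MPa
Ratio = f_a / Fa + f_b / Fb
= 65.6393 / 150 + 90.5882 / 221
= 0.8475 (dimensionless)

0.8475 (dimensionless)


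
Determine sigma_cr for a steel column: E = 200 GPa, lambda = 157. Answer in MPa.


sigma_cr = pi^2 * E / lambda^2
= 9.8696 * 200000.0 / 157^2
= 9.8696 * 200000.0 / 24649
= 80.0812 MPa

80.0812 MPa


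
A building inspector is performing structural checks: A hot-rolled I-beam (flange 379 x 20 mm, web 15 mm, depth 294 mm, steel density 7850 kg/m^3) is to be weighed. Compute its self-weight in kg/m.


A_flanges = 2 * 379 * 20 = 15160 mm^2
A_web = (294 - 2 * 20) * 15 = 3810 mm^2
A_total = 15160 + 3810 = 18970 mm^2 = 0.018970 m^2
Weight = rho * A = 7850 * 0.018970 = 148.9145 kg/m

148.9145 kg/m


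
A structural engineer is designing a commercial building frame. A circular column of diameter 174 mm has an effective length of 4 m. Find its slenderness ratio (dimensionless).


Radius of gyration r = d / 4 = 174 / 4 = 43.5 mm
L_eff = 4000.0 mm
Slenderness ratio = L / r = 4000.0 / 43.5 = 91.95 (dimensionless)

91.95 (dimensionless)


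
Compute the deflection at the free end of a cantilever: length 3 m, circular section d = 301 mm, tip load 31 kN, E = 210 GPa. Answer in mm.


I = pi * d^4 / 64 = pi * 301^4 / 64 = 402935823.96 mm^4
L = 3000.0 mm, P = 31000.0 N, E = 210000.0 MPa
delta = P * L^3 / (3 * E * I)
= 31000.0 * 3000.0^3 / (3 * 210000.0 * 402935823.96)
= 3.2972 mm

3.2972 mm


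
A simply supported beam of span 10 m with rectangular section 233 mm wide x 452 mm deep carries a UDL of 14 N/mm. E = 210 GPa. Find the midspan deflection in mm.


I = 233 * 452^3 / 12 = 1793040005.33 mm^4
L = 10000.0 mm, w = 14 N/mm, E = 210000.0 MPa
delta = 5 * w * L^4 / (384 * E * I)
= 5 * 14 * 10000.0^4 / (384 * 210000.0 * 1793040005.33)
= 4.8413 mm

4.8413 mm


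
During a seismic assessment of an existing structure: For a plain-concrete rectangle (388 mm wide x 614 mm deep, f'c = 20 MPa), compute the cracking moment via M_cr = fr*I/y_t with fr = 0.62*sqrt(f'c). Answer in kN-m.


fr = 0.62 * sqrt(20) = 0.62 * 4.4721 = 2.7727 MPa
I = 388 * 614^3 / 12 = 7484375922.67 mm^4
y_t = 307.0 mm
M_cr = fr * I / y_t = 2.7727 * 7484375922.67 / 307.0 N-mm
= 67.5965 kN-m

67.5965 kN-m


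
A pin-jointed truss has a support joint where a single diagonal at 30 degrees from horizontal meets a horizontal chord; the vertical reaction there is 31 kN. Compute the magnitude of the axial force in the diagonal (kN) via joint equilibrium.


At the joint, only the diagonal has a vertical component, so vertical equilibrium gives:
F * sin(30) = 31
F = 31 / sin(30)
= 31 / 0.5
= 62.0 kN

62.0 kN


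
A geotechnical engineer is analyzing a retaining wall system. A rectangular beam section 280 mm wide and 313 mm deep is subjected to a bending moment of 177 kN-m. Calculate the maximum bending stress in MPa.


I = b * h^3 / 12 = 280 * 313^3 / 12 = 715500263.33 mm^4
y = h / 2 = 313 / 2 = 156.5 mm
M = 177 kN-m = 177000000.0 N-mm
sigma = M * y / I = 177000000.0 * 156.5 / 715500263.33
= 38.71 MPa

38.71 MPa


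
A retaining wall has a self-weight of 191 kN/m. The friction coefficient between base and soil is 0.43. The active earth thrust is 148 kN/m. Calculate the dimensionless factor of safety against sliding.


Resisting force = mu * W = 0.43 * 191 = 82.13 kN/m
FOS = Resisting / Driving = 82.13 / 148
= 0.5549 (dimensionless)

0.5549 (dimensionless)


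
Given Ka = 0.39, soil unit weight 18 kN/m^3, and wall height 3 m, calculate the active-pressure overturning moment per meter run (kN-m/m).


Pa = 0.5 * Ka * gamma * H^2
= 0.5 * 0.39 * 18 * 3^2
= 31.59 kN/m
Arm = H / 3 = 3 / 3 = 1.0 m
Mo = Pa * arm = Pa * H / 3 = 31.59 * 3 / 3 = 31.59 kN-m/m

31.59 kN-m/m


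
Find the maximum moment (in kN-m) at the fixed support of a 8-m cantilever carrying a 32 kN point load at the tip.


For a cantilever with a point load at the free end:
M_max = P * L = 32 * 8 = 256 kN-m

256 kN-m


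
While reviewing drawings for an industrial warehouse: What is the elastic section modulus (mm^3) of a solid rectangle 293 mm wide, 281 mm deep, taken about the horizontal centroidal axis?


S = b * h^2 / 6
= 293 * 281^2 / 6
= 293 * 78961 / 6
= 3855928.83 mm^3

3855928.83 mm^3


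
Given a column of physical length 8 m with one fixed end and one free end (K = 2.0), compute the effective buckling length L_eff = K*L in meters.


L_eff = K * L
= 2.0 * 8
= 16.0 m

16.0 m


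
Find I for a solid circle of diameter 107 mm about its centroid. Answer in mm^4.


r = d / 2 = 107 / 2 = 53.5 mm
I = pi * r^4 / 4 = pi * 53.5^4 / 4
= 6434354.87 mm^4

6434354.87 mm^4


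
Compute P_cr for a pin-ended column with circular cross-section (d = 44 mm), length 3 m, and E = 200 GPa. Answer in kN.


I = pi * d^4 / 64 = 183984.23 mm^4
L = 3000.0 mm
P_cr = pi^2 * E * I / L^2
= 9.8696 * 200000.0 * 183984.23 / 3000.0^2
= 40352.26 N = 40.3523 kN

40.3523 kN


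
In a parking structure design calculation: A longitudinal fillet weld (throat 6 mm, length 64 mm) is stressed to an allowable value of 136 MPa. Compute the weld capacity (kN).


Strength = throat * length * allowable stress
= 6 * 64 * 136 N
= 52224 N
= 52.22 kN

52.22 kN


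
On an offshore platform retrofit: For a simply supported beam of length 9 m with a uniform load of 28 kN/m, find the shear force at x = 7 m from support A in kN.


R_A = w * L / 2 = 28 * 9 / 2 = 126.0 kN
V(x) = R_A - w * x = 126.0 - 28 * 7
= -70.0 kN

-70.0 kN


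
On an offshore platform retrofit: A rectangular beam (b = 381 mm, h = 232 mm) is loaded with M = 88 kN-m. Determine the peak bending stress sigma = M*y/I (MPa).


I = b * h^3 / 12 = 381 * 232^3 / 12 = 396467584.0 mm^4
y = h / 2 = 232 / 2 = 116.0 mm
M = 88 kN-m = 88000000.0 N-mm
sigma = M * y / I = 88000000.0 * 116.0 / 396467584.0
= 25.75 MPa

25.75 MPa


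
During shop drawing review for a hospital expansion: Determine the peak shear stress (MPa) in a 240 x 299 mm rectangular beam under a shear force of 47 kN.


A = b * h = 240 * 299 = 71760 mm^2
V = 47 kN = 47000.0 N
tau_max = 1.5 * V / A = 1.5 * 47000.0 / 71760
= 0.9824 MPa

0.9824 MPa
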